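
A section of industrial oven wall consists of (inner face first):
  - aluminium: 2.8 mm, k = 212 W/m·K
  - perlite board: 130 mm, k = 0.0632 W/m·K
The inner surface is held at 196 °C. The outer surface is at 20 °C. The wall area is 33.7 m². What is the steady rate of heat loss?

Using the resistance-network approach (series):
R_aluminium = L/(kA) = 0.0028/(212×33.7) = 3.919×10^-7 K/W
R_perlite board = L/(kA) = 0.13/(0.0632×33.7) = 0.06104 K/W
R_total = 0.06104 K/W
Q = ΔT / R_total = 176 / 0.06104

Q ≈ 2880 W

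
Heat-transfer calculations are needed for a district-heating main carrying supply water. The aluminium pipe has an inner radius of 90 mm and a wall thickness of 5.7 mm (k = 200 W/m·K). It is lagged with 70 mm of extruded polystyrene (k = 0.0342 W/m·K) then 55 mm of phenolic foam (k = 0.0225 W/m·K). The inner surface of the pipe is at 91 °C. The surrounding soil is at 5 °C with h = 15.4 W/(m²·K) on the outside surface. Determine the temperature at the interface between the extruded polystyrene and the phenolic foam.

T ≈ 43.5 °C

Radial resistances (cylindrical: R_cond = ln(r_o/r_i)/(2πkL), R_conv = 1/(h·2πrL)):
R_aluminium pipe wall = ln(95.7/90)/(2π×200×1) = 4.887×10^-5 K/W
R_extruded polystyrene = ln(165.7/95.7)/(2π×0.0342×1) = 2.555 K/W
R_phenolic foam = ln(220.7/165.7)/(2π×0.0225×1) = 2.027 K/W
R_outer film = 1/(h_o·2πr_oL) = 1/(15.4×2π×0.2207×1) = 0.04683 K/W
R_total = 4.629 K/W
Q = ΔT/R_total = 86/4.629
Q = 18.6 W/m
T_interface = T_inner − Q·ΣR(inner→interface) = 91 − 18.6×2.555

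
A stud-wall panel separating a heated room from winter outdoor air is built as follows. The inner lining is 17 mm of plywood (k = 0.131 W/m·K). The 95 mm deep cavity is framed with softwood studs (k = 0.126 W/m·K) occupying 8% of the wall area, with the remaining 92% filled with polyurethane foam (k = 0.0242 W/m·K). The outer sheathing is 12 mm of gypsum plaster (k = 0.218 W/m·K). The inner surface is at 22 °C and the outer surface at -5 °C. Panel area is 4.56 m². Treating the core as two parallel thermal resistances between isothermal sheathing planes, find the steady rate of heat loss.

Q ≈ 39.4 W

Sheathing layers in series; stud and cavity paths in parallel between them.
R_inner = 0.017/(0.131×4.56) = 0.02846 K/W
R_stud  = 0.095/(0.126×0.08×4.56) = 2.067 K/W
R_cav   = 0.095/(0.0242×0.92×4.56) = 0.9357 K/W
1/R_core = 1/R_stud + 1/R_cav → R_core = 0.6441 K/W
R_outer = 0.012/(0.218×4.56) = 0.01207 K/W
R_total = 0.6846 K/W
Q = ΔT/R_total = 27/0.6846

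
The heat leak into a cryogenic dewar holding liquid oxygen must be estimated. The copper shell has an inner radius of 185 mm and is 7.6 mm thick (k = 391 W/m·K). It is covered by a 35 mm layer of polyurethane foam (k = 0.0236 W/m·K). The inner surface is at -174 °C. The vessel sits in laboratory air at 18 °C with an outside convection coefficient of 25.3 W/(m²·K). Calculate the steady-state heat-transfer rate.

Q ≈ 69.7 W

For a spherical shell R = (1/r₁ − 1/r₂)/(4πk); film R = 1/(h·4πr²). In series:
R_copper shell = (1/0.185 − 1/0.1926)/(4π×391) = 4.341×10^-5 K/W
R_polyurethane foam = (1/0.1926 − 1/0.2276)/(4π×0.0236) = 2.692 K/W
R_outer film = 1/(h·4πr_o²) = 1/(25.3×4π×0.2276²) = 0.06072 K/W
R_total = 2.753 K/W
Q = ΔT/R_total = 192/2.753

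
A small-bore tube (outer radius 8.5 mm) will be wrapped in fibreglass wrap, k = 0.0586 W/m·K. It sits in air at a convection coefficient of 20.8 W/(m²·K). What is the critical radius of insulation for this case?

r_cr ≈ 2.82 mm

For a cylinder r_cr = k/h = 0.0586/20.8
r_cr = 2.82 mm; since the bare radius (8.5 mm) is above r_cr, any added insulation will reduce heat loss.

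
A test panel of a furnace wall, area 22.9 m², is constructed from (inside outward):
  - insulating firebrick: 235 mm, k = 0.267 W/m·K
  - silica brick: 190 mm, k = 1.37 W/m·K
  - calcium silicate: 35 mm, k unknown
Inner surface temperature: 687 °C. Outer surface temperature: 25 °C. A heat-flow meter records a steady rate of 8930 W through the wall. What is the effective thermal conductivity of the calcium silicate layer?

k ≈ 0.0516 W/(m·K)

Thermal resistances in series:
R_insulating firebrick = L/(kA) = 0.235/(0.267×22.9) = 0.03843 K/W
R_silica brick = L/(kA) = 0.19/(1.37×22.9) = 0.006056 K/W
Sum of known resistances R_other = 0.04449 K/W
Total R = ΔT/Q = 662/8930 = 0.07413 K/W
R_calcium silicate = R_total − R_other = 0.02964 K/W
k = L/(R·A) = 0.035/(0.02964×22.9)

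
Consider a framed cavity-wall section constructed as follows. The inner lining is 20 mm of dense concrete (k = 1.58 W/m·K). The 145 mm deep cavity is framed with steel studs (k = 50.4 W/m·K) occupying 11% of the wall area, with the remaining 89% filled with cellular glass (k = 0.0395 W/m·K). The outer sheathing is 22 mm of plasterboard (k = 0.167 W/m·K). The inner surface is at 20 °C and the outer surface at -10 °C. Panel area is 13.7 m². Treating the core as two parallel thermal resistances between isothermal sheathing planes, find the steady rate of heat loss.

Sheathing layers in series; stud and cavity paths in parallel between them.
R_inner = 0.02/(1.58×13.7) = 9.24×10^-4 K/W
R_stud  = 0.145/(50.4×0.11×13.7) = 0.001909 K/W
R_cav   = 0.145/(0.0395×0.89×13.7) = 0.3011 K/W
1/R_core = 1/R_stud + 1/R_cav → R_core = 0.001897 K/W
R_outer = 0.022/(0.167×13.7) = 0.009616 K/W
R_total = 0.01244 K/W
Q = ΔT/R_total = 30/0.01244

Q ≈ 2410 W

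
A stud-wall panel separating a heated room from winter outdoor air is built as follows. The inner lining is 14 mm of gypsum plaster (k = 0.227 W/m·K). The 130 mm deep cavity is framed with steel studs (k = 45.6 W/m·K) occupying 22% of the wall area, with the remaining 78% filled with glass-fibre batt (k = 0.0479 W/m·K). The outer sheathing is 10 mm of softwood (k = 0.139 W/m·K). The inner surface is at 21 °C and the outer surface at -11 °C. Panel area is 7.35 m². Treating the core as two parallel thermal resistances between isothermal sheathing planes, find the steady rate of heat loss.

Q ≈ 1610 W

Sheathing layers in series; stud and cavity paths in parallel between them.
R_inner = 0.014/(0.227×7.35) = 0.008391 K/W
R_stud  = 0.13/(45.6×0.22×7.35) = 0.001763 K/W
R_cav   = 0.13/(0.0479×0.78×7.35) = 0.4734 K/W
1/R_core = 1/R_stud + 1/R_cav → R_core = 0.001757 K/W
R_outer = 0.01/(0.139×7.35) = 0.009788 K/W
R_total = 0.01994 K/W
Q = ΔT/R_total = 32/0.01994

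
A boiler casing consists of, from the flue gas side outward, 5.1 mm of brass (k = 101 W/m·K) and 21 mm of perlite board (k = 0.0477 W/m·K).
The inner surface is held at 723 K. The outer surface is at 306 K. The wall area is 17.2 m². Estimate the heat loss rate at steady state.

Using the resistance-network approach (series):
R_brass = L/(kA) = 0.0051/(101×17.2) = 2.936×10^-6 K/W
R_perlite board = L/(kA) = 0.021/(0.0477×17.2) = 0.0256 K/W
R_total = 0.0256 K/W
Q = ΔT / R_total = 417 / 0.0256

Q ≈ 16300 W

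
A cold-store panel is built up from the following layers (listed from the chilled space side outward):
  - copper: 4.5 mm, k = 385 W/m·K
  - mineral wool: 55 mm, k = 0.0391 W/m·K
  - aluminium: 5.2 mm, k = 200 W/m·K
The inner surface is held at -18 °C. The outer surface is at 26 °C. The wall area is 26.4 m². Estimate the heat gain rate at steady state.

Thermal resistances in series:
R_copper = L/(kA) = 0.0045/(385×26.4) = 4.427×10^-7 K/W
R_mineral wool = L/(kA) = 0.055/(0.0391×26.4) = 0.05328 K/W
R_aluminium = L/(kA) = 0.0052/(200×26.4) = 9.848×10^-7 K/W
R_total = 0.05328 K/W
Q = ΔT / R_total = 44 / 0.05328

Q ≈ 826 W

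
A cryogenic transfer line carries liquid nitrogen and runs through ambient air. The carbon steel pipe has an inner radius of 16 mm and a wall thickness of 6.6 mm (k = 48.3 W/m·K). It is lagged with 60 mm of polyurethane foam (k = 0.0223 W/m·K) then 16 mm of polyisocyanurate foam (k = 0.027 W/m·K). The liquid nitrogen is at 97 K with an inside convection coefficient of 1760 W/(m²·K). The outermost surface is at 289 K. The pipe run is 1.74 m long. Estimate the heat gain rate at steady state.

Cylindrical conduction, so R = ln(r₂/r₁)/(2πkL) per layer, in series:
R_inner film = 1/(h_i·2πr₁L) = 1/(1760×2π×0.016×1.74) = 0.003248 K/W
R_carbon steel pipe wall = ln(22.6/16)/(2π×48.3×1.74) = 6.54×10^-4 K/W
R_polyurethane foam = ln(82.6/22.6)/(2π×0.0223×1.74) = 5.316 K/W
R_polyisocyanurate foam = ln(98.6/82.6)/(2π×0.027×1.74) = 0.5998 K/W
R_total = 5.92 K/W
Q = ΔT/R_total = 192/5.92

Q ≈ 32.4 W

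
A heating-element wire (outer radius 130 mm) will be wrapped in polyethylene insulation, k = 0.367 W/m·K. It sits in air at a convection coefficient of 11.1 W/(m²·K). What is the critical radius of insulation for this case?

For a cylinder r_cr = k/h = 0.367/11.1
r_cr = 33.1 mm; since the bare radius (130 mm) is above r_cr, any added insulation will reduce heat loss.

r_cr ≈ 33.1 mm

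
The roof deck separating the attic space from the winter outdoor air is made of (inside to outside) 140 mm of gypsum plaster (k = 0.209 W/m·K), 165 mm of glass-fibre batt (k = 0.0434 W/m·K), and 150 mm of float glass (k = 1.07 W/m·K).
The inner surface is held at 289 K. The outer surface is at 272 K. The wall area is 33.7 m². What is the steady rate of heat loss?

Q ≈ 124 W

Model the wall as resistances in series:
R_gypsum plaster = L/(kA) = 0.14/(0.209×33.7) = 0.01988 K/W
R_glass-fibre batt = L/(kA) = 0.165/(0.0434×33.7) = 0.1128 K/W
R_float glass = L/(kA) = 0.15/(1.07×33.7) = 0.00416 K/W
R_total = 0.1369 K/W
Q = ΔT / R_total = 17 / 0.1369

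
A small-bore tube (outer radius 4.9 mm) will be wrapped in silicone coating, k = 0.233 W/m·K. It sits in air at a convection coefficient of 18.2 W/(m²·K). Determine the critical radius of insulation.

For a cylinder r_cr = k/h = 0.233/18.2
r_cr = 12.8 mm; since the bare radius (4.9 mm) is below r_cr, adding a thin layer of insulation will *increase* heat loss.

r_cr ≈ 12.8 mm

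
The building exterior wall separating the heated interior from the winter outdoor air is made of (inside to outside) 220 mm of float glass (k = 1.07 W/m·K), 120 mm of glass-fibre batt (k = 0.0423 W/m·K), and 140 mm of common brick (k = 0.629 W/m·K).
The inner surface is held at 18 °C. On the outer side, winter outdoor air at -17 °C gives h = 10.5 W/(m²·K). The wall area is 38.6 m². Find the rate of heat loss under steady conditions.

Q ≈ 402 W

Using the resistance-network approach (series):
R_float glass = L/(kA) = 0.22/(1.07×38.6) = 0.005327 K/W
R_glass-fibre batt = L/(kA) = 0.12/(0.0423×38.6) = 0.07349 K/W
R_common brick = L/(kA) = 0.14/(0.629×38.6) = 0.005766 K/W
R_outer film = 1/(h_o·A) = 1/(10.5×38.6) = 0.002467 K/W
R_total = 0.08705 K/W
Q = ΔT / R_total = 35 / 0.08705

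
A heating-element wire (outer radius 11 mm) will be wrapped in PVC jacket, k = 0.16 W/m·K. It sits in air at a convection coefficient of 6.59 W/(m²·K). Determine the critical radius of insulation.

For a cylinder r_cr = k/h = 0.16/6.59
r_cr = 24.3 mm; since the bare radius (11 mm) is below r_cr, adding a thin layer of insulation will *increase* heat loss.

r_cr ≈ 24.3 mm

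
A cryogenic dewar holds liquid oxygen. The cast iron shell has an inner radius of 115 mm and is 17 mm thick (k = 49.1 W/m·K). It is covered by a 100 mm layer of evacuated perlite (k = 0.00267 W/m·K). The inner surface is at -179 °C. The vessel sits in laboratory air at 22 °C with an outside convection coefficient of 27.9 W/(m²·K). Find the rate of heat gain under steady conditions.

Spherical conduction: R = (1/r_in − 1/r_out)/(4πk) per layer; series-sum.
R_cast iron shell = (1/0.115 − 1/0.132)/(4π×49.1) = 0.001815 K/W
R_evacuated perlite = (1/0.132 − 1/0.232)/(4π×0.00267) = 97.32 K/W
R_outer film = 1/(h·4πr_o²) = 1/(27.9×4π×0.232²) = 0.05299 K/W
R_total = 97.38 K/W
Q = ΔT/R_total = 201/97.38

Q ≈ 2.06 W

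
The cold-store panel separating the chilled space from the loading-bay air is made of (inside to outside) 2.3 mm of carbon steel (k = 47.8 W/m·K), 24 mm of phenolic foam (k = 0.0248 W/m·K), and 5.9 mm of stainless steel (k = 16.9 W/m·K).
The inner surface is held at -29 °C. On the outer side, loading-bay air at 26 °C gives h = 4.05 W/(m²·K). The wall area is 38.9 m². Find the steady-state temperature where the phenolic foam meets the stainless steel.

Treating each layer as a thermal resistance in series:
R_carbon steel = L/(kA) = 0.0023/(47.8×38.9) = 1.237×10^-6 K/W
R_phenolic foam = L/(kA) = 0.024/(0.0248×38.9) = 0.02488 K/W
R_stainless steel = L/(kA) = 0.0059/(16.9×38.9) = 8.975×10^-6 K/W
R_outer film = 1/(h_o·A) = 1/(4.05×38.9) = 0.006347 K/W
R_total = 0.03124 K/W;  Q = ΔT/R_total = 55/0.03124 = 1761 W
T_interface = T_inner + Q·ΣR(inner→interface) = -29 + 1760×0.02488

T ≈ 14.8 °C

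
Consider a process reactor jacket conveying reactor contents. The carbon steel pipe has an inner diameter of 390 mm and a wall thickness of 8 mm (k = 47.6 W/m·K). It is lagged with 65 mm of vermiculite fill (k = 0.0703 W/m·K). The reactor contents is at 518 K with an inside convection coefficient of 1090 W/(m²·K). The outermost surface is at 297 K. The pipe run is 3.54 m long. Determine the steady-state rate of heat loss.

Treating each annulus and film as a series resistance:
R_inner film = 1/(h_i·2πr₁L) = 1/(1090×2π×0.195×3.54) = 2.115×10^-4 K/W
R_carbon steel pipe wall = ln(203/195)/(2π×47.6×3.54) = 3.798×10^-5 K/W
R_vermiculite fill = ln(268/203)/(2π×0.0703×3.54) = 0.1776 K/W
R_total = 0.1779 K/W
Q = ΔT/R_total = 221/0.1779

Q ≈ 1240 W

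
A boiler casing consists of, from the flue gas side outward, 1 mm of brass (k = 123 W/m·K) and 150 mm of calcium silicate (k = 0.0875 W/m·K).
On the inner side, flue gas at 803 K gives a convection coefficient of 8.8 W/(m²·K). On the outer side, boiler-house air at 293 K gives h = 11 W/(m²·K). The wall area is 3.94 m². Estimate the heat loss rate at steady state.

Q ≈ 1050 W

Model the wall as resistances in series:
R_inner film = 1/(h_i·A) = 1/(8.8×3.94) = 0.02884 K/W
R_brass = L/(kA) = 0.001/(123×3.94) = 2.063×10^-6 K/W
R_calcium silicate = L/(kA) = 0.15/(0.0875×3.94) = 0.4351 K/W
R_outer film = 1/(h_o·A) = 1/(11×3.94) = 0.02307 K/W
R_total = 0.487 K/W
Q = ΔT / R_total = 510 / 0.487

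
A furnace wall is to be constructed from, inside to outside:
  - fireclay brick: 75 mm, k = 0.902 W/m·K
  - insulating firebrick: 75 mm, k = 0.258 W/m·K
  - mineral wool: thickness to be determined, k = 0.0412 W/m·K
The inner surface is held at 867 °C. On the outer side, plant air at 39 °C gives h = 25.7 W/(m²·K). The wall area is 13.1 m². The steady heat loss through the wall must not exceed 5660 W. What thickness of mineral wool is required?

L ≈ 61.9 mm

Thermal resistances in series:
R_fireclay brick = L/(kA) = 0.075/(0.902×13.1) = 0.006347 K/W
R_insulating firebrick = L/(kA) = 0.075/(0.258×13.1) = 0.02219 K/W
R_outer film = 1/(h_o·A) = 1/(25.7×13.1) = 0.00297 K/W
Sum of the known resistances R_other = 0.03151 K/W
Required total resistance R_tot = ΔT/Q_allow = 828/5660 = 0.1463 K/W
R_mineral wool = R_tot − R_other = 0.1148 K/W
L = R·k·A = 0.1148×0.0412×13.1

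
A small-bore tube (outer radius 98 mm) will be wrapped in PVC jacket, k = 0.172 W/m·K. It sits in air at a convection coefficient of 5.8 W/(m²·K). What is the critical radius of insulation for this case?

For a cylinder r_cr = k/h = 0.172/5.8
r_cr = 29.7 mm; since the bare radius (98 mm) is above r_cr, any added insulation will reduce heat loss.

r_cr ≈ 29.7 mm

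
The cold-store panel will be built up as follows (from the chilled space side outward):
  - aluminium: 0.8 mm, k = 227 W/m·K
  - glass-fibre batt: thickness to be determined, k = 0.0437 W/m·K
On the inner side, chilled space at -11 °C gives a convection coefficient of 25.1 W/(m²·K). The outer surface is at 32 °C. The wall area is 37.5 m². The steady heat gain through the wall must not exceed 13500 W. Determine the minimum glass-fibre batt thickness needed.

L ≈ 3.48 mm

Using the resistance-network approach (series):
R_inner film = 1/(h_i·A) = 1/(25.1×37.5) = 0.001062 K/W
R_aluminium = L/(kA) = 0.0008/(227×37.5) = 9.398×10^-8 K/W
Sum of the known resistances R_other = 0.001063 K/W
Required total resistance R_tot = ΔT/Q_allow = 43/13500 = 0.003185 K/W
R_glass-fibre batt = R_tot − R_other = 0.002123 K/W
L = R·k·A = 0.002123×0.0437×37.5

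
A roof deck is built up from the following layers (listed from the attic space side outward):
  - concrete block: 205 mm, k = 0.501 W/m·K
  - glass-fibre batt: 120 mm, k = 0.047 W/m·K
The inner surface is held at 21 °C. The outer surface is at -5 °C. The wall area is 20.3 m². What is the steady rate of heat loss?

Q ≈ 178 W

Using the resistance-network approach (series):
R_concrete block = L/(kA) = 0.205/(0.501×20.3) = 0.02016 K/W
R_glass-fibre batt = L/(kA) = 0.12/(0.047×20.3) = 0.1258 K/W
R_total = 0.1459 K/W
Q = ΔT / R_total = 26 / 0.1459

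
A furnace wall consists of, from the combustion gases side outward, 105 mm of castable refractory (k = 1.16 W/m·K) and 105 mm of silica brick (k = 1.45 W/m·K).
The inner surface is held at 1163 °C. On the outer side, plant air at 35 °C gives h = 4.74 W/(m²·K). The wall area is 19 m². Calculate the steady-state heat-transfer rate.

Model the wall as resistances in series:
R_castable refractory = L/(kA) = 0.105/(1.16×19) = 0.004764 K/W
R_silica brick = L/(kA) = 0.105/(1.45×19) = 0.003811 K/W
R_outer film = 1/(h_o·A) = 1/(4.74×19) = 0.0111 K/W
R_total = 0.01968 K/W
Q = ΔT / R_total = 1128 / 0.01968

Q ≈ 57300 W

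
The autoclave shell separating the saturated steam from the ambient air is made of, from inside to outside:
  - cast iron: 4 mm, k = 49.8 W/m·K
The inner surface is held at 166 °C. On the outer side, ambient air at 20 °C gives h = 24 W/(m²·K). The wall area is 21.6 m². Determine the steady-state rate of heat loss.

Thermal resistances in series:
R_cast iron = L/(kA) = 0.004/(49.8×21.6) = 3.719×10^-6 K/W
R_outer film = 1/(h_o·A) = 1/(24×21.6) = 0.001929 K/W
R_total = 0.001933 K/W
Q = ΔT / R_total = 146 / 0.001933

Q ≈ 75500 W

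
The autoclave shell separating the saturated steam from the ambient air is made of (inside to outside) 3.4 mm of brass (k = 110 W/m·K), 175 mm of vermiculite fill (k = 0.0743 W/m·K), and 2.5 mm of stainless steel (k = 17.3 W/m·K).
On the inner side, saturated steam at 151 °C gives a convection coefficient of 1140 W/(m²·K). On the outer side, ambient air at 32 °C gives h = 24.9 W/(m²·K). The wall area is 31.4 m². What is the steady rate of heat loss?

Q ≈ 1560 W

Model the wall as resistances in series:
R_inner film = 1/(h_i·A) = 1/(1140×31.4) = 2.794×10^-5 K/W
R_brass = L/(kA) = 0.0034/(110×31.4) = 9.844×10^-7 K/W
R_vermiculite fill = L/(kA) = 0.175/(0.0743×31.4) = 0.07501 K/W
R_stainless steel = L/(kA) = 0.0025/(17.3×31.4) = 4.602×10^-6 K/W
R_outer film = 1/(h_o·A) = 1/(24.9×31.4) = 0.001279 K/W
R_total = 0.07632 K/W
Q = ΔT / R_total = 119 / 0.07632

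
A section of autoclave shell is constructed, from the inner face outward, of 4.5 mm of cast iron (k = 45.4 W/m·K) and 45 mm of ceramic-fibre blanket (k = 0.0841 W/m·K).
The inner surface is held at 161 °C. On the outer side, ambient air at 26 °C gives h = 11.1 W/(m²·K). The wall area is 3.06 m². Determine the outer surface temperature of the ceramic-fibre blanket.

Thermal resistances in series:
R_cast iron = L/(kA) = 0.0045/(45.4×3.06) = 3.239×10^-5 K/W
R_ceramic-fibre blanket = L/(kA) = 0.045/(0.0841×3.06) = 0.1749 K/W
R_outer film = 1/(h_o·A) = 1/(11.1×3.06) = 0.02944 K/W
R_total = 0.2043 K/W;  Q = ΔT/R_total = 135/0.2043 = 660.7 W
T_interface = T_inner − Q·ΣR(inner→interface) = 161 − 661×0.1749

T ≈ 45.5 °C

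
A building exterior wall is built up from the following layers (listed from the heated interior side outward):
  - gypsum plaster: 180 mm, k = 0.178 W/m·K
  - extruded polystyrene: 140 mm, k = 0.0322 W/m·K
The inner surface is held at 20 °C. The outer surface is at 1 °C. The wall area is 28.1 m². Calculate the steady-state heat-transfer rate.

Q ≈ 99.6 W

Thermal resistances in series:
R_gypsum plaster = L/(kA) = 0.18/(0.178×28.1) = 0.03599 K/W
R_extruded polystyrene = L/(kA) = 0.14/(0.0322×28.1) = 0.1547 K/W
R_total = 0.1907 K/W
Q = ΔT / R_total = 19 / 0.1907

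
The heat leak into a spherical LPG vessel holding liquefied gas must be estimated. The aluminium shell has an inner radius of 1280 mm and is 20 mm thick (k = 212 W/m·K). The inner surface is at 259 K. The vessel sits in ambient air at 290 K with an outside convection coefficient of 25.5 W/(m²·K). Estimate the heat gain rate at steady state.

Q ≈ 16700 W

Spherical conduction: R = (1/r_in − 1/r_out)/(4πk) per layer; series-sum.
R_aluminium shell = (1/1.28 − 1/1.3)/(4π×212) = 4.512×10^-6 K/W
R_outer film = 1/(h·4πr_o²) = 1/(25.5×4π×1.3²) = 0.001847 K/W
R_total = 0.001851 K/W
Q = ΔT/R_total = 31/0.001851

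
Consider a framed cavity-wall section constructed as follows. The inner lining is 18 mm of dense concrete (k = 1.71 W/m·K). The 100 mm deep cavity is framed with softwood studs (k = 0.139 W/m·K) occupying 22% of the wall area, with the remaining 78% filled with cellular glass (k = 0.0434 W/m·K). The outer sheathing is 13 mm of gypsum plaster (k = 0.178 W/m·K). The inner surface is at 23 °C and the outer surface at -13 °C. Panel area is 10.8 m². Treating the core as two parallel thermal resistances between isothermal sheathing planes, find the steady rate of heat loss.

Q ≈ 238 W

Sheathing layers in series; stud and cavity paths in parallel between them.
R_inner = 0.018/(1.71×10.8) = 9.747×10^-4 K/W
R_stud  = 0.1/(0.139×0.22×10.8) = 0.3028 K/W
R_cav   = 0.1/(0.0434×0.78×10.8) = 0.2735 K/W
1/R_core = 1/R_stud + 1/R_cav → R_core = 0.1437 K/W
R_outer = 0.013/(0.178×10.8) = 0.006762 K/W
R_total = 0.1514 K/W
Q = ΔT/R_total = 36/0.1514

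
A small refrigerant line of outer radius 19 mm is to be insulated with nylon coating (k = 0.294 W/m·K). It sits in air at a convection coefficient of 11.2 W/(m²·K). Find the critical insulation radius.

r_cr ≈ 26.2 mm

For a cylinder r_cr = k/h = 0.294/11.2
r_cr = 26.2 mm; since the bare radius (19 mm) is below r_cr, adding a thin layer of insulation will *increase* heat loss.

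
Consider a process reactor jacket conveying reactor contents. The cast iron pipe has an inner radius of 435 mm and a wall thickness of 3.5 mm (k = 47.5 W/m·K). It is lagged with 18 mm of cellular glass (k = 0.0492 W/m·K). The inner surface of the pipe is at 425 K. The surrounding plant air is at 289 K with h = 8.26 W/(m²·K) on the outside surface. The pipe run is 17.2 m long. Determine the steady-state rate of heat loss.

Cylindrical conduction, so R = ln(r₂/r₁)/(2πkL) per layer, in series:
R_cast iron pipe wall = ln(438.5/435)/(2π×47.5×17.2) = 1.561×10^-6 K/W
R_cellular glass = ln(456.5/438.5)/(2π×0.0492×17.2) = 0.007566 K/W
R_outer film = 1/(h_o·2πr_oL) = 1/(8.26×2π×0.4565×17.2) = 0.002454 K/W
R_total = 0.01002 K/W
Q = ΔT/R_total = 136/0.01002

Q ≈ 13600 W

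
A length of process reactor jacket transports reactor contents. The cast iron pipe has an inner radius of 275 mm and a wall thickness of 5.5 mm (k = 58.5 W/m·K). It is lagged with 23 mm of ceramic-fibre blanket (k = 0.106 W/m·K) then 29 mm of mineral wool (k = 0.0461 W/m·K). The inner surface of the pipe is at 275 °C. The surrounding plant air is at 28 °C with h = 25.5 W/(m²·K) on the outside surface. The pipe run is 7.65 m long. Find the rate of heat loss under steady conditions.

Radial resistances (cylindrical: R_cond = ln(r_o/r_i)/(2πkL), R_conv = 1/(h·2πrL)):
R_cast iron pipe wall = ln(280.5/275)/(2π×58.5×7.65) = 7.042×10^-6 K/W
R_ceramic-fibre blanket = ln(303.5/280.5)/(2π×0.106×7.65) = 0.01547 K/W
R_mineral wool = ln(332.5/303.5)/(2π×0.0461×7.65) = 0.04118 K/W
R_outer film = 1/(h_o·2πr_oL) = 1/(25.5×2π×0.3325×7.65) = 0.002454 K/W
R_total = 0.05911 K/W
Q = ΔT/R_total = 247/0.05911

Q ≈ 4180 W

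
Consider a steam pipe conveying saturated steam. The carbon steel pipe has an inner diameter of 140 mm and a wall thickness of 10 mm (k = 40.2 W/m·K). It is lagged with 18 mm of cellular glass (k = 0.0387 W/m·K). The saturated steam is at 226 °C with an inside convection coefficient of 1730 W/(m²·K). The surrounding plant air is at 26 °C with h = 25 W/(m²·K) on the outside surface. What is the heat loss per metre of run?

q′ ≈ 222 W/m

Treating each annulus and film as a series resistance:
R_inner film = 1/(h_i·2πr₁L) = 1/(1730×2π×0.07×1) = 0.001314 K/W
R_carbon steel pipe wall = ln(80/70)/(2π×40.2×1) = 5.287×10^-4 K/W
R_cellular glass = ln(98/80)/(2π×0.0387×1) = 0.8346 K/W
R_outer film = 1/(h_o·2πr_oL) = 1/(25×2π×0.098×1) = 0.06496 K/W
R_total = 0.9014 K/W
Q = ΔT/R_total = 200/0.9014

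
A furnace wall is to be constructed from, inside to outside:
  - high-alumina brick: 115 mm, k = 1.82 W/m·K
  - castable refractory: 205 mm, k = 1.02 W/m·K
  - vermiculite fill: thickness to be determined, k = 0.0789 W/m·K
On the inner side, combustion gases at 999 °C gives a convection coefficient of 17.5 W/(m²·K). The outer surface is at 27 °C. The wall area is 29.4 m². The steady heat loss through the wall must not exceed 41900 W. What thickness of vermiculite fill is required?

L ≈ 28.5 mm

Series thermal resistances:
R_inner film = 1/(h_i·A) = 1/(17.5×29.4) = 0.001944 K/W
R_high-alumina brick = L/(kA) = 0.115/(1.82×29.4) = 0.002149 K/W
R_castable refractory = L/(kA) = 0.205/(1.02×29.4) = 0.006836 K/W
Sum of the known resistances R_other = 0.01093 K/W
Required total resistance R_tot = ΔT/Q_allow = 972/41900 = 0.0232 K/W
R_vermiculite fill = R_tot − R_other = 0.01227 K/W
L = R·k·A = 0.01227×0.0789×29.4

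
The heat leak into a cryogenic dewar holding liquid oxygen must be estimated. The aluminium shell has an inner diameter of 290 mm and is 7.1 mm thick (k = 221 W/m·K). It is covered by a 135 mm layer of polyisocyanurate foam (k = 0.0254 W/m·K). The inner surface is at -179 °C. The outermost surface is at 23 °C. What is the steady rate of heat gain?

For a spherical shell R = (1/r₁ − 1/r₂)/(4πk); film R = 1/(h·4πr²). In series:
R_aluminium shell = (1/0.145 − 1/0.1521)/(4π×221) = 1.159×10^-4 K/W
R_polyisocyanurate foam = (1/0.1521 − 1/0.2871)/(4π×0.0254) = 9.686 K/W
R_total = 9.686 K/W
Q = ΔT/R_total = 202/9.686

Q ≈ 20.9 W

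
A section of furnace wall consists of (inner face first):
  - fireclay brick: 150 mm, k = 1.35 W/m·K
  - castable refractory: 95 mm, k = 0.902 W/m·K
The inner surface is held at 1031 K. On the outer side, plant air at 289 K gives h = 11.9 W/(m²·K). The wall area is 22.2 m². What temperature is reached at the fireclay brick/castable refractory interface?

T ≈ 757 K

Thermal resistances in series:
R_fireclay brick = L/(kA) = 0.15/(1.35×22.2) = 0.005005 K/W
R_castable refractory = L/(kA) = 0.095/(0.902×22.2) = 0.004744 K/W
R_outer film = 1/(h_o·A) = 1/(11.9×22.2) = 0.003785 K/W
R_total = 0.01353 K/W;  Q = ΔT/R_total = 742/0.01353 = 54820 W
T_interface = T_inner − Q·ΣR(inner→interface) = 1031 − 54800×0.005005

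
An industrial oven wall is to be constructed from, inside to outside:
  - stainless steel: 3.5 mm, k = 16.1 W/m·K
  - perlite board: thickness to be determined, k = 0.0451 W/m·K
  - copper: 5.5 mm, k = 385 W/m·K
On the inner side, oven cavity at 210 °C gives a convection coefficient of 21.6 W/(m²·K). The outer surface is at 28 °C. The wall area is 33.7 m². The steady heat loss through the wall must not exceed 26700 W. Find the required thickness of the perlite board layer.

L ≈ 8.26 mm

Model the wall as resistances in series:
R_inner film = 1/(h_i·A) = 1/(21.6×33.7) = 0.001374 K/W
R_stainless steel = L/(kA) = 0.0035/(16.1×33.7) = 6.451×10^-6 K/W
R_copper = L/(kA) = 0.0055/(385×33.7) = 4.239×10^-7 K/W
Sum of the known resistances R_other = 0.001381 K/W
Required total resistance R_tot = ΔT/Q_allow = 182/26700 = 0.006816 K/W
R_perlite board = R_tot − R_other = 0.005436 K/W
L = R·k·A = 0.005436×0.0451×33.7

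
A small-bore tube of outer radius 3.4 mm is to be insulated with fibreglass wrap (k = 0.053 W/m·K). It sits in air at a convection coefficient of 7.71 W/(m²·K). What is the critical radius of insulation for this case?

r_cr ≈ 6.87 mm

For a cylinder r_cr = k/h = 0.053/7.71
r_cr = 6.87 mm; since the bare radius (3.4 mm) is below r_cr, adding a thin layer of insulation will *increase* heat loss.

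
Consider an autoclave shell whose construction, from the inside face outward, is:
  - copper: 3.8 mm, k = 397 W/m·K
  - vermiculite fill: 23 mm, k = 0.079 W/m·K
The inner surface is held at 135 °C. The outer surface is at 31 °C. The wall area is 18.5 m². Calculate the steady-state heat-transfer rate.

Treating each layer as a thermal resistance in series:
R_copper = L/(kA) = 0.0038/(397×18.5) = 5.174×10^-7 K/W
R_vermiculite fill = L/(kA) = 0.023/(0.079×18.5) = 0.01574 K/W
R_total = 0.01574 K/W
Q = ΔT / R_total = 104 / 0.01574

Q ≈ 6610 W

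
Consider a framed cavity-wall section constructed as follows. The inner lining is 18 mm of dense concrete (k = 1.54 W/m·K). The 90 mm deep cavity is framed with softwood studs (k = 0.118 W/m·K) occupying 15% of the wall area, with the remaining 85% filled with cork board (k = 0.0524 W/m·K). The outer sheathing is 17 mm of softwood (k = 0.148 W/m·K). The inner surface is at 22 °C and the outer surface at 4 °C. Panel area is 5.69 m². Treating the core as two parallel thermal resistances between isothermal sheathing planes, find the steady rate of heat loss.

Sheathing layers in series; stud and cavity paths in parallel between them.
R_inner = 0.018/(1.54×5.69) = 0.002054 K/W
R_stud  = 0.09/(0.118×0.15×5.69) = 0.8936 K/W
R_cav   = 0.09/(0.0524×0.85×5.69) = 0.3551 K/W
1/R_core = 1/R_stud + 1/R_cav → R_core = 0.2541 K/W
R_outer = 0.017/(0.148×5.69) = 0.02019 K/W
R_total = 0.2764 K/W
Q = ΔT/R_total = 18/0.2764

Q ≈ 65.1 W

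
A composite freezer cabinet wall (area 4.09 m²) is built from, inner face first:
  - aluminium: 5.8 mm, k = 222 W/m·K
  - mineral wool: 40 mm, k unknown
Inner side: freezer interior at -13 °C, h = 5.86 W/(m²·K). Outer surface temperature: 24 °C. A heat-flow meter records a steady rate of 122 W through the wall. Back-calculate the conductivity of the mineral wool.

k ≈ 0.0374 W/(m·K)

Thermal resistances in series:
R_inner film = 1/(h_i·A) = 1/(5.86×4.09) = 0.04172 K/W
R_aluminium = L/(kA) = 0.0058/(222×4.09) = 6.388×10^-6 K/W
Sum of known resistances R_other = 0.04173 K/W
Total R = ΔT/Q = 37/122 = 0.3033 K/W
R_mineral wool = R_total − R_other = 0.2615 K/W
k = L/(R·A) = 0.04/(0.2615×4.09)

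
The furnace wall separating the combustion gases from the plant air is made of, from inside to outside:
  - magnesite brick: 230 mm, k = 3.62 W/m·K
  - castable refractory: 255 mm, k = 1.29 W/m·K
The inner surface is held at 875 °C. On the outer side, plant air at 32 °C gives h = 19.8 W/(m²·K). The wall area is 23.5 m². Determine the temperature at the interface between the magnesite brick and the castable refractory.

Thermal resistances in series:
R_magnesite brick = L/(kA) = 0.23/(3.62×23.5) = 0.002704 K/W
R_castable refractory = L/(kA) = 0.255/(1.29×23.5) = 0.008412 K/W
R_outer film = 1/(h_o·A) = 1/(19.8×23.5) = 0.002149 K/W
R_total = 0.01326 K/W;  Q = ΔT/R_total = 843/0.01326 = 63550 W
T_interface = T_inner − Q·ΣR(inner→interface) = 875 − 63600×0.002704

T ≈ 703 °C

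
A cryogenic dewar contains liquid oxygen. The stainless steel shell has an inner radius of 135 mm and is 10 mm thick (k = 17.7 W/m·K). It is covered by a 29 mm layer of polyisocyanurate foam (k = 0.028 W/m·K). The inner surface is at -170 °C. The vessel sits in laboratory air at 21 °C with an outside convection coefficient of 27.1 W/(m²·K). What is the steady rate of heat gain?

Q ≈ 56.7 W

Each spherical layer contributes R = (1/r_i − 1/r_o)/(4πk):
R_stainless steel shell = (1/0.135 − 1/0.145)/(4π×17.7) = 0.002297 K/W
R_polyisocyanurate foam = (1/0.145 − 1/0.174)/(4π×0.028) = 3.267 K/W
R_outer film = 1/(h·4πr_o²) = 1/(27.1×4π×0.174²) = 0.09699 K/W
R_total = 3.366 K/W
Q = ΔT/R_total = 191/3.366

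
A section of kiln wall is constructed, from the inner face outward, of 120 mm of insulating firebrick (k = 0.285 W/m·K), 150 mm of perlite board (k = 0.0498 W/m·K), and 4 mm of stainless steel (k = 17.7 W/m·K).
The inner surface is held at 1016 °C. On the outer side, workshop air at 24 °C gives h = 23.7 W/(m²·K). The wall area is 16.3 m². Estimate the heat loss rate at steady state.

Treating each layer as a thermal resistance in series:
R_insulating firebrick = L/(kA) = 0.12/(0.285×16.3) = 0.02583 K/W
R_perlite board = L/(kA) = 0.15/(0.0498×16.3) = 0.1848 K/W
R_stainless steel = L/(kA) = 0.004/(17.7×16.3) = 1.386×10^-5 K/W
R_outer film = 1/(h_o·A) = 1/(23.7×16.3) = 0.002589 K/W
R_total = 0.2132 K/W
Q = ΔT / R_total = 992 / 0.2132

Q ≈ 4650 W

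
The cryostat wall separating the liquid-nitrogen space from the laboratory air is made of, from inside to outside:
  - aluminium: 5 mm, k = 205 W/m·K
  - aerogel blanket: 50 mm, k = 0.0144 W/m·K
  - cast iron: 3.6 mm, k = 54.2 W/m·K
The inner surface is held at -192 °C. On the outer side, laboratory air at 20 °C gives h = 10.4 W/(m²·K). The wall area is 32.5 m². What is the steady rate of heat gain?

Treating each layer as a thermal resistance in series:
R_aluminium = L/(kA) = 0.005/(205×32.5) = 7.505×10^-7 K/W
R_aerogel blanket = L/(kA) = 0.05/(0.0144×32.5) = 0.1068 K/W
R_cast iron = L/(kA) = 0.0036/(54.2×32.5) = 2.044×10^-6 K/W
R_outer film = 1/(h_o·A) = 1/(10.4×32.5) = 0.002959 K/W
R_total = 0.1098 K/W
Q = ΔT / R_total = 212 / 0.1098

Q ≈ 1930 W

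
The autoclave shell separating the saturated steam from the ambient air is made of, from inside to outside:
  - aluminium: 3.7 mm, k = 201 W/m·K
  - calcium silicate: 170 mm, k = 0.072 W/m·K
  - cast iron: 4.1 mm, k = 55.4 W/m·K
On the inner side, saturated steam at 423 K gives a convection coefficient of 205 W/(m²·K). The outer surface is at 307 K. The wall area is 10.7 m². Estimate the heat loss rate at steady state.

Using the resistance-network approach (series):
R_inner film = 1/(h_i·A) = 1/(205×10.7) = 4.559×10^-4 K/W
R_aluminium = L/(kA) = 0.0037/(201×10.7) = 1.72×10^-6 K/W
R_calcium silicate = L/(kA) = 0.17/(0.072×10.7) = 0.2207 K/W
R_cast iron = L/(kA) = 0.0041/(55.4×10.7) = 6.917×10^-6 K/W
R_total = 0.2211 K/W
Q = ΔT / R_total = 116 / 0.2211

Q ≈ 525 W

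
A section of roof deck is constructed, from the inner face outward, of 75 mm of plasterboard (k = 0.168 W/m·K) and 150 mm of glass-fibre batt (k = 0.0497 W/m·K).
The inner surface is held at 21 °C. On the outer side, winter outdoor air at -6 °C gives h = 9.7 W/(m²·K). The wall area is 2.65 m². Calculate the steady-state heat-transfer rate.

Thermal resistances in series:
R_plasterboard = L/(kA) = 0.075/(0.168×2.65) = 0.1685 K/W
R_glass-fibre batt = L/(kA) = 0.15/(0.0497×2.65) = 1.139 K/W
R_outer film = 1/(h_o·A) = 1/(9.7×2.65) = 0.0389 K/W
R_total = 1.346 K/W
Q = ΔT / R_total = 27 / 1.346

Q ≈ 20.1 W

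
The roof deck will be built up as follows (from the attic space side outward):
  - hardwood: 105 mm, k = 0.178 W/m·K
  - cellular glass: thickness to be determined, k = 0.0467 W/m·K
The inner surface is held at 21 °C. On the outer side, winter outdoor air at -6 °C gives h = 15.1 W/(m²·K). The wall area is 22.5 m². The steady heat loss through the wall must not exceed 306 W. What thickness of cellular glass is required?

Treating each layer as a thermal resistance in series:
R_hardwood = L/(kA) = 0.105/(0.178×22.5) = 0.02622 K/W
R_outer film = 1/(h_o·A) = 1/(15.1×22.5) = 0.002943 K/W
Sum of the known resistances R_other = 0.02916 K/W
Required total resistance R_tot = ΔT/Q_allow = 27/306 = 0.08824 K/W
R_cellular glass = R_tot − R_other = 0.05907 K/W
L = R·k·A = 0.05907×0.0467×22.5

L ≈ 62.1 mm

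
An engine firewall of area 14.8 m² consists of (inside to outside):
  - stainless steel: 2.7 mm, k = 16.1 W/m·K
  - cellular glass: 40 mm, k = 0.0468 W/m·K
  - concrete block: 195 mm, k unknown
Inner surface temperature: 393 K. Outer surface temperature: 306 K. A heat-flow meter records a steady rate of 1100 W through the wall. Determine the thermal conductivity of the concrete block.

Series thermal resistances:
R_stainless steel = L/(kA) = 0.0027/(16.1×14.8) = 1.133×10^-5 K/W
R_cellular glass = L/(kA) = 0.04/(0.0468×14.8) = 0.05775 K/W
Sum of known resistances R_other = 0.05776 K/W
Total R = ΔT/Q = 87/1100 = 0.07909 K/W
R_concrete block = R_total − R_other = 0.02133 K/W
k = L/(R·A) = 0.195/(0.02133×14.8)

k ≈ 0.618 W/(m·K)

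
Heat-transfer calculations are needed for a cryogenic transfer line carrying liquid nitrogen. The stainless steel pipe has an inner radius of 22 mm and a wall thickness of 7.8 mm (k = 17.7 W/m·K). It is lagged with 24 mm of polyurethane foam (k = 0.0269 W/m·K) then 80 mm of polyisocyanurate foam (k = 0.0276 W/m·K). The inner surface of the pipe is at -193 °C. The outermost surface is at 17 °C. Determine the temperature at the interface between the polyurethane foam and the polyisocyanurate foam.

T ≈ -109 °C

Cylindrical conduction, so R = ln(r₂/r₁)/(2πkL) per layer, in series:
R_stainless steel pipe wall = ln(29.8/22)/(2π×17.7×1) = 0.002729 K/W
R_polyurethane foam = ln(53.8/29.8)/(2π×0.0269×1) = 3.495 K/W
R_polyisocyanurate foam = ln(133.8/53.8)/(2π×0.0276×1) = 5.254 K/W
R_total = 8.752 K/W
Q = ΔT/R_total = 210/8.752
Q = 24 W/m
T_interface = T_inner + Q·ΣR(inner→interface) = -193 + 24×3.498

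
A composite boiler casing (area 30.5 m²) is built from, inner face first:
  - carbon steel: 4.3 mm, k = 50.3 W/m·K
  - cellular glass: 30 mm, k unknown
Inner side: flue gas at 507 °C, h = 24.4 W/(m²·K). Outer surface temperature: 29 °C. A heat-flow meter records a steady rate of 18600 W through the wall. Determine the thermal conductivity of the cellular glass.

Treating each layer as a thermal resistance in series:
R_inner film = 1/(h_i·A) = 1/(24.4×30.5) = 0.001344 K/W
R_carbon steel = L/(kA) = 0.0043/(50.3×30.5) = 2.803×10^-6 K/W
Sum of known resistances R_other = 0.001347 K/W
Total R = ΔT/Q = 478/18600 = 0.0257 K/W
R_cellular glass = R_total − R_other = 0.02435 K/W
k = L/(R·A) = 0.03/(0.02435×30.5)

k ≈ 0.0404 W/(m·K)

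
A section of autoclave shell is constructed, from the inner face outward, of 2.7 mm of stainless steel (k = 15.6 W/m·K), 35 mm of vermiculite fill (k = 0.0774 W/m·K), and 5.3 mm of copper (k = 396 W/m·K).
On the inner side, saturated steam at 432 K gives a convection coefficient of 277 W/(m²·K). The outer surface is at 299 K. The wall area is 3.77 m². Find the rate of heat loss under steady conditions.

Q ≈ 1100 W

Model the wall as resistances in series:
R_inner film = 1/(h_i·A) = 1/(277×3.77) = 9.576×10^-4 K/W
R_stainless steel = L/(kA) = 0.0027/(15.6×3.77) = 4.591×10^-5 K/W
R_vermiculite fill = L/(kA) = 0.035/(0.0774×3.77) = 0.1199 K/W
R_copper = L/(kA) = 0.0053/(396×3.77) = 3.55×10^-6 K/W
R_total = 0.121 K/W
Q = ΔT / R_total = 133 / 0.121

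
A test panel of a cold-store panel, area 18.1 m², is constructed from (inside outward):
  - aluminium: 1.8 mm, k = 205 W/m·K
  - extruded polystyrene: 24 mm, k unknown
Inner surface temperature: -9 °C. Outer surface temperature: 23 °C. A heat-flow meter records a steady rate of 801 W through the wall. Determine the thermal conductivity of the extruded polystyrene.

k ≈ 0.0332 W/(m·K)

Series thermal resistances:
R_aluminium = L/(kA) = 0.0018/(205×18.1) = 4.851×10^-7 K/W
Sum of known resistances R_other = 4.851×10^-7 K/W
Total R = ΔT/Q = 32/801 = 0.03995 K/W
R_extruded polystyrene = R_total − R_other = 0.03995 K/W
k = L/(R·A) = 0.024/(0.03995×18.1)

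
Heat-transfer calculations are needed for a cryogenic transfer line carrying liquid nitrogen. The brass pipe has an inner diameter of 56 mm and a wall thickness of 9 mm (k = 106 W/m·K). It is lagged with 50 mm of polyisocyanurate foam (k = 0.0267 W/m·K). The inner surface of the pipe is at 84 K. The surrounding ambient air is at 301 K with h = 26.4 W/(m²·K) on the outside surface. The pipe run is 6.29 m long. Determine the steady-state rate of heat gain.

For a radial system each layer contributes R = ln(r_out/r_in)/(2πkL); films add R = 1/(hA).
R_brass pipe wall = ln(37/28)/(2π×106×6.29) = 6.653×10^-5 K/W
R_polyisocyanurate foam = ln(87/37)/(2π×0.0267×6.29) = 0.8103 K/W
R_outer film = 1/(h_o·2πr_oL) = 1/(26.4×2π×0.087×6.29) = 0.01102 K/W
R_total = 0.8213 K/W
Q = ΔT/R_total = 217/0.8213

Q ≈ 264 W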